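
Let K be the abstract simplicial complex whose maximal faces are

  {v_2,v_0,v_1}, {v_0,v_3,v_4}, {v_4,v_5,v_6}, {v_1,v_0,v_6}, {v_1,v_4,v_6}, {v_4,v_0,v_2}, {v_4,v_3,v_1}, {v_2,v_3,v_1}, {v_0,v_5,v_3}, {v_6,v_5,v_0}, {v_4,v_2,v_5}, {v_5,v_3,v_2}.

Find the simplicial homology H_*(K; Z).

H_0 = Z,  H_1 = Z/2,  H_2 = 0.

Fix the vertex order v_0 < v_1 < v_2 < v_3 < v_4 < v_5 < v_6 and write every simplex with vertices in increasing order. Then dim K = 2 and the simplices of K are:

  0-simplices (7): [v_0], [v_1], [v_2], [v_3], [v_4], [v_5], [v_6]
  1-simplices (18): (18 of them)
  2-simplices (12): (12 of them)

so the chain groups are C_0 ≅ Z^7, C_1 ≅ Z^18, C_2 ≅ Z^12.

∂_1: C_1 → C_0 sends each edge [p,q] (with p < q) to q − p.
The resulting 7×18 matrix has rank 6, and its Smith normal form has invariant factors (1,1,1,1,1,1).

∂_2: C_2 → C_1 sends each 2-simplex [p,q,r] to [q,r] − [p,r] + [p,q]. For instance
  ∂[v_0,v_5,v_6] = [v_5,v_6] − [v_0,v_6] + [v_0,v_5],
  ∂[v_1,v_3,v_4] = [v_3,v_4] − [v_1,v_4] + [v_1,v_3].
The resulting 18×12 matrix has rank 12, and its Smith normal form has invariant factors (1,1,1,1,1,1,1,1,1,1,1,2).

Now H_k = ker ∂_k / im ∂_{k+1}, so:

  H_0: rank C_0 − rank ∂_1 = 7 − 6 = 1, and the invariant factors of ∂_1 are all 1, so H_0 = Z.
  H_1: rank ker ∂_1 − rank ∂_2 = (18 − 6) − 12 = 0, and ∂_2 has invariant factor 2 > 1, so H_1 = Z/2.
  H_2: rank ker ∂_2 − rank ∂_3 = (12 − 12) − 0 = 0, and there is no ∂_3, so H_2 = 0.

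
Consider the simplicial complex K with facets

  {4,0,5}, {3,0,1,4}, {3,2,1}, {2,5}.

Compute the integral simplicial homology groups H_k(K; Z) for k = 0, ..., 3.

Order the vertices as 0 < 1 < 2 < 3 < 4 < 5. Listing each simplex with vertices in this order, K has dimension 3 with simplices:

  0-simplices (6): [0], [1], [2], [3], [4], [5]
  1-simplices (11): [0,1], [0,3], [0,4], [0,5], [1,2], [1,3], [1,4], [2,3], [2,5], [3,4], [4,5]
  2-simplices (6): [0,1,3], [0,1,4], [0,3,4], [0,4,5], [1,2,3], [1,3,4]
  3-simplices (1): [0,1,3,4]

giving chain groups C_0 ≅ Z^6, C_1 ≅ Z^11, C_2 ≅ Z^6, C_3 ≅ Z^1.

The boundary map ∂_1: C_1 → C_0 maps an edge to its endpoints' difference, ∂[p,q] = q − p.
As a 6×11 matrix over Z this has rank 5, with invariant factors (1,1,1,1,1).

∂_2: C_2 → C_1 sends each 2-simplex [p,q,r] to [q,r] − [p,r] + [p,q]. For instance
  ∂[1,3,4] = [3,4] − [1,4] + [1,3],
  ∂[1,2,3] = [2,3] − [1,3] + [1,2].
As a 11×6 matrix over Z this has rank 5, with invariant factors (1,1,1,1,1).

Boundary ∂_3: C_3 → C_2 sends each 3-simplex σ to the alternating sum Σ_i (−1)^i (σ with its i-th vertex removed). For instance
  ∂[0,1,3,4] = [1,3,4] − [0,3,4] + [0,1,4] − [0,1,3].
As a 6×1 matrix over Z this has rank 1, with invariant factors (1).

Reading off H_k = ker ∂_k / im ∂_{k+1}:

  H_0: rank C_0 − rank ∂_1 = 6 − 5 = 1, and the invariant factors of ∂_1 are all 1, so H_0 ≅ Z.
  H_1: rank ker ∂_1 − rank ∂_2 = (11 − 5) − 5 = 1, and the invariant factors of ∂_2 are all 1, so H_1 ≅ Z.
  H_2: rank ker ∂_2 − rank ∂_3 = (6 − 5) − 1 = 0, and the invariant factors of ∂_3 are all 1, so H_2 ≅ 0.
  H_3: rank ker ∂_3 − rank ∂_4 = (1 − 1) − 0 = 0, and there is no ∂_4, so H_3 ≅ 0.

H_0 = Z,  H_1 = Z,  H_2 = 0,  H_3 = 0.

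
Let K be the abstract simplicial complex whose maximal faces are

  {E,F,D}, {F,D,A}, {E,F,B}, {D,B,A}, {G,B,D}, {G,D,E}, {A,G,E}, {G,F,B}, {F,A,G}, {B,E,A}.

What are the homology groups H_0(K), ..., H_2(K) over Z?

H_0 ≅ Z,  H_1 ≅ Z/2Z,  H_2 = 0.

K has 6 vertices, 15 edges, 10 triangles.
rank ∂_0 = 0, rank ∂_1 = 5 ⇒ b_0 = 6 − 0 − 5 = 1; all invariant factors of ∂_1 are 1 so no torsion. So H_0 = Z.
rank ∂_1 = 5, rank ∂_2 = 10 ⇒ b_1 = 15 − 5 − 10 = 0; ∂_2 has invariant factor(s) [2] giving torsion. So H_1 = Z/2Z.
rank ∂_2 = 10, rank ∂_3 = 0 ⇒ b_2 = 10 − 10 − 0 = 0. So H_2 = 0.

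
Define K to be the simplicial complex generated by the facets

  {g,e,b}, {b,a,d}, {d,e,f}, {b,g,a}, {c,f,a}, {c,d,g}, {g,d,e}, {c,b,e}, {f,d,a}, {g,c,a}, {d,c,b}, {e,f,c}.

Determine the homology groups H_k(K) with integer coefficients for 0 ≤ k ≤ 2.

H_0 = Z,  H_1 = Z_2,  H_2 = 0.

We work with the vertex ordering a < b < c < d < e < f < g. The simplices of K, each written with vertices in increasing order, are:

  0-simplices (7): a, b, c, d, e, f, g
  1-simplices (18): ab, ac, ad, af, ag, bc, bd, be, bg, cd, ce, cf, cg, de, df, dg, ef, eg
  2-simplices (12): abd, abg, acf, acg, adf, bcd, bce, beg, cdg, cef, def, deg

so the chain groups are C_0 ≅ Z^7, C_1 ≅ Z^18, C_2 ≅ Z^12.

∂_1: C_1 → C_0 maps an edge to its endpoints' difference, ∂[p,q] = q − p.
This gives a 7×18 integer matrix of rank 6; reducing to Smith normal form yields diagonal entries (1,1,1,1,1,1).

The boundary map ∂_2: C_2 → C_1 sends each 2-simplex [p,q,r] to [q,r] − [p,r] + [p,q]. For instance
  ∂acf = cf − af + ac,
  ∂bcd = cd − bd + bc.
The 18×12 boundary matrix has rank 12 and Smith normal form diag(1,1,1,1,1,1,1,1,1,1,1,2).

Reading off H_k = ker ∂_k / im ∂_{k+1}:

  H_0: rank C_0 − rank ∂_1 = 7 − 6 = 1, and the invariant factors of ∂_1 are all 1, so H_0 = Z.
  H_1: rank ker ∂_1 − rank ∂_2 = (18 − 6) − 12 = 0, and ∂_2 has invariant factor 2 > 1, so H_1 = Z_2.
  H_2: rank ker ∂_2 − rank ∂_3 = (12 − 12) − 0 = 0, and there is no ∂_3, so H_2 = 0.

(K is a triangulation of the real projective plane RP^2.)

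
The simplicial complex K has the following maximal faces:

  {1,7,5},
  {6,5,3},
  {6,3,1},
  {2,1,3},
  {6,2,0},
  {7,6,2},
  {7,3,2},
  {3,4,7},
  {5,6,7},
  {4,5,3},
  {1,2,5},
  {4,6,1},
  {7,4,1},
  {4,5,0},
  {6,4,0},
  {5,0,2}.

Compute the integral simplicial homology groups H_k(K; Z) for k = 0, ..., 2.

H_0 ≅ Z,  H_1 ≅ Z^2,  H_2 ≅ Z.

Order the vertices as 0 < 1 < 2 < 3 < 4 < 5 < 6 < 7. Listing each simplex with vertices in this order, K has dimension 2 with simplices:

  0-simplices (8): [0], [1], [2], [3], [4], [5], [6], [7]
  1-simplices (24): (24 of them)
  2-simplices (16): [0,2,5], [0,2,6], [0,4,5], [0,4,6], [1,2,3], [1,2,5], [1,3,6], [1,4,6], [1,4,7], [1,5,7], [2,3,7], [2,6,7], [3,4,5], [3,4,7], [3,5,6], [5,6,7]

Hence C_0 ≅ Z^8, C_1 ≅ Z^24, C_2 ≅ Z^16.

The boundary map ∂_1: C_1 → C_0 sends each edge [p,q] (with p < q) to q − p. For instance
  ∂[2,3] = [3] − [2].
The resulting 8×24 matrix has rank 7, and its Smith normal form has invariant factors (1,1,1,1,1,1,1).

The boundary map ∂_2: C_2 → C_1 sends each 2-simplex [p,q,r] to [q,r] − [p,r] + [p,q]. For instance
  ∂[2,3,7] = [3,7] − [2,7] + [2,3],
  ∂[0,2,6] = [2,6] − [0,6] + [0,2].
The resulting 24×16 matrix has rank 15, and its Smith normal form has invariant factors (1,1,1,1,1,1,1,1,1,1,1,1,1,1,1).

Computing H_k = (kernel of ∂_k) / (image of ∂_{k+1}):

  H_0: rank C_0 − rank ∂_1 = 8 − 7 = 1, and the invariant factors of ∂_1 are all 1, so H_0 ≅ Z.
  H_1: rank ker ∂_1 − rank ∂_2 = (24 − 7) − 15 = 2, and the invariant factors of ∂_2 are all 1, so H_1 ≅ Z^2.
  H_2: rank ker ∂_2 − rank ∂_3 = (16 − 15) − 0 = 1, and there is no ∂_3, so H_2 ≅ Z.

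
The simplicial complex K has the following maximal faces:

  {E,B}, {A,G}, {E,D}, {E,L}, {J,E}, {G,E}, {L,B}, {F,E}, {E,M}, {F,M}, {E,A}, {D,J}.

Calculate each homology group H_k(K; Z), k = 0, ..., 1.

H_0 = Z,  H_1 = Z^4.

Take the total order A < B < D < E < F < G < J < L < M on the vertex set. Then K (dimension 1) consists of the simplices:

  0-simplices (9): A, B, D, E, F, G, J, L, M
  1-simplices (12): AE, AG, BE, BL, DE, DJ, EF, EG, EJ, EL, EM, FM

so the chain groups are C_0 ≅ Z^9, C_1 ≅ Z^12.

Boundary ∂_1: C_1 → C_0 sends each edge [p,q] (with p < q) to q − p.
This gives a 9×12 integer matrix of rank 8; reducing to Smith normal form yields diagonal entries (1,1,1,1,1,1,1,1).

Reading off H_k = ker ∂_k / im ∂_{k+1}:

  H_0: rank C_0 − rank ∂_1 = 9 − 8 = 1, and the invariant factors of ∂_1 are all 1, so H_0 = Z.
  H_1: rank ker ∂_1 − rank ∂_2 = (12 − 8) − 0 = 4, and there is no ∂_2, so H_1 = Z^4.

As a check, the Euler characteristic is 9 − 12 = -3, which agrees with 1 − 4 = -3.
(K is a triangulation of a wedge of 4 circles.)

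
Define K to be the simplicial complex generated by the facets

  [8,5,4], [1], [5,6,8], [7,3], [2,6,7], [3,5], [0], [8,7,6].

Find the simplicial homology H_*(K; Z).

H_0 = Z^3,  H_1 = Z,  H_2 = 0.

Fix the vertex order 0 < 1 < 2 < 3 < 4 < 5 < 6 < 7 < 8 and write every simplex with vertices in increasing order. Then dim K = 2 and the simplices of K are:

  0-simplices (9): [0], [1], [2], [3], [4], [5], [6], [7], [8]
  1-simplices (11): [2,6], [2,7], [3,5], [3,7], [4,5], [4,8], [5,6], [5,8], [6,7], [6,8], [7,8]
  2-simplices (4): [2,6,7], [4,5,8], [5,6,8], [6,7,8]

Hence C_0 ≅ Z^9, C_1 ≅ Z^11, C_2 ≅ Z^4.

The boundary map ∂_1: C_1 → C_0 maps an edge to its endpoints' difference, ∂[p,q] = q − p. For instance
  ∂[3,5] = [5] − [3].
This gives a 9×11 integer matrix of rank 6; reducing to Smith normal form yields diagonal entries (1,1,1,1,1,1).

∂_2: C_2 → C_1 maps a triangle to the signed sum of its edges. For instance
  ∂[5,6,8] = [6,8] − [5,8] + [5,6],
  ∂[6,7,8] = [7,8] − [6,8] + [6,7].
The resulting 11×4 matrix has rank 4, and its Smith normal form has invariant factors (1,1,1,1).

Computing H_k = (kernel of ∂_k) / (image of ∂_{k+1}):

  H_0: rank C_0 − rank ∂_1 = 9 − 6 = 3, and the invariant factors of ∂_1 are all 1, so H_0 = Z^3.
  H_1: rank ker ∂_1 − rank ∂_2 = (11 − 6) − 4 = 1, and the invariant factors of ∂_2 are all 1, so H_1 = Z.
  H_2: rank ker ∂_2 − rank ∂_3 = (4 − 4) − 0 = 0, and there is no ∂_3, so H_2 = 0.

As a check, the Euler characteristic is 9 − 11 + 4 = 2, which agrees with 3 − 1 + 0 = 2.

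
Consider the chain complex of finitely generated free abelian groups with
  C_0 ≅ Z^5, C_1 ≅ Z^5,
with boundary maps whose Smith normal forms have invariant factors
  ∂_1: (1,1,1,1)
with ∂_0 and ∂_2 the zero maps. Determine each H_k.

H_0: b_0 = 5 − 0 − 4 = 1; torsion from ∂_1 factors > 1: none. So H_0 = Z.
H_1: b_1 = 5 − 4 − 0 = 1; torsion from ∂_2 factors > 1: none. So H_1 = Z.

H_0 = Z,  H_1 = Z.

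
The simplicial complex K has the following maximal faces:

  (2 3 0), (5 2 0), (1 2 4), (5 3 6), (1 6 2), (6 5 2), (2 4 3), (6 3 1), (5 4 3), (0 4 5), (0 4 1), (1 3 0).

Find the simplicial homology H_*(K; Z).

Take the total order 0 < 1 < 2 < 3 < 4 < 5 < 6 on the vertex set. Then K (dimension 2) consists of the simplices:

  0-simplices (7): [0], [1], [2], [3], [4], [5], [6]
  1-simplices (18): [0,1], [0,2], [0,3], [0,4], [0,5], [1,2], [1,3], [1,4], [1,6], [2,3], [2,4], [2,5], [2,6], [3,4], [3,5], [3,6], [4,5], [5,6]
  2-simplices (12): [0,1,3], [0,1,4], [0,2,3], [0,2,5], [0,4,5], [1,2,4], [1,2,6], [1,3,6], [2,3,4], [2,5,6], [3,4,5], [3,5,6]

giving chain groups C_0 ≅ Z^7, C_1 ≅ Z^18, C_2 ≅ Z^12.

The boundary map ∂_1: C_1 → C_0 is given by ∂[p,q] = [q] − [p]. For instance
  ∂[1,3] = [3] − [1].
The 7×18 boundary matrix has rank 6 and Smith normal form diag(1,1,1,1,1,1).

Boundary ∂_2: C_2 → C_1 maps a triangle to the signed sum of its edges. For instance
  ∂[3,4,5] = [4,5] − [3,5] + [3,4],
  ∂[1,2,4] = [2,4] − [1,4] + [1,2].
The resulting 18×12 matrix has rank 12, and its Smith normal form has invariant factors (1,1,1,1,1,1,1,1,1,1,1,2).

Now H_k = ker ∂_k / im ∂_{k+1}, so:

  H_0: rank C_0 − rank ∂_1 = 7 − 6 = 1, and the invariant factors of ∂_1 are all 1, so H_0 = Z.
  H_1: rank ker ∂_1 − rank ∂_2 = (18 − 6) − 12 = 0, and ∂_2 has invariant factor 2 > 1, so H_1 = Z_2.
  H_2: rank ker ∂_2 − rank ∂_3 = (12 − 12) − 0 = 0, and there is no ∂_3, so H_2 = 0.

H_0 ≅ Z,  H_1 ≅ Z_2,  H_2 = 0.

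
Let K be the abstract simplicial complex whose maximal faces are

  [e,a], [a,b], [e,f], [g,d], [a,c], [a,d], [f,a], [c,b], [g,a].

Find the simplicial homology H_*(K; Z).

H_0 ≅ Z,  H_1 ≅ Z^3.

Order the vertices as a < b < c < d < e < f < g. Listing each simplex with vertices in this order, K has dimension 1 with simplices:

  0-simplices (7): a, b, c, d, e, f, g
  1-simplices (9): ab, ac, ad, ae, af, ag, bc, dg, ef

Hence C_0 ≅ Z^7, C_1 ≅ Z^9.

The boundary map ∂_1: C_1 → C_0 maps an edge to its endpoints' difference, ∂[p,q] = q − p. For instance
  ∂ac = c − a.
This gives a 7×9 integer matrix of rank 6; reducing to Smith normal form yields diagonal entries (1,1,1,1,1,1).

From H_k ≅ ker(∂_k) / im(∂_{k+1}) we obtain:

  H_0: rank C_0 − rank ∂_1 = 7 − 6 = 1, and the invariant factors of ∂_1 are all 1, so H_0 = Z.
  H_1: rank ker ∂_1 − rank ∂_2 = (9 − 6) − 0 = 3, and there is no ∂_2, so H_1 = Z^3.

As a check, the Euler characteristic is 7 − 9 = -2, which agrees with 1 − 3 = -2.
(K is a triangulation of a wedge of 3 circles.)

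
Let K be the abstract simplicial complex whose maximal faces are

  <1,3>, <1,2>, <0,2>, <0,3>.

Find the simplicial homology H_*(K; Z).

H_0 = Z,  H_1 = Z.

We work with the vertex ordering 0 < 1 < 2 < 3. The simplices of K, each written with vertices in increasing order, are:

  0-simplices (4): [0], [1], [2], [3]
  1-simplices (4): [0,2], [0,3], [1,2], [1,3]

Hence C_0 ≅ Z^4, C_1 ≅ Z^4.

∂_1: C_1 → C_0 sends each edge [p,q] (with p < q) to q − p.
The 4×4 boundary matrix has rank 3 and Smith normal form diag(1,1,1).

Now H_k = ker ∂_k / im ∂_{k+1}, so:

  H_0: rank C_0 − rank ∂_1 = 4 − 3 = 1, and the invariant factors of ∂_1 are all 1, so H_0 ≅ Z.
  H_1: rank ker ∂_1 − rank ∂_2 = (4 − 3) − 0 = 1, and there is no ∂_2, so H_1 ≅ Z.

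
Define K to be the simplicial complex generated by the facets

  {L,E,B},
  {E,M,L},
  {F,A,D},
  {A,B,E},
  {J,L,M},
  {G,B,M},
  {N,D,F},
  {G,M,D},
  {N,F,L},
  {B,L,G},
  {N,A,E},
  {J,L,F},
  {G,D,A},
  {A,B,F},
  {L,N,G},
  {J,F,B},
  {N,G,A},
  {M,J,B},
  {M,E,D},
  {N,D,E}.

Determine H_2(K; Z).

H_2 = 0.

We work with the vertex ordering A < B < D < E < F < G < J < L < M < N. The simplices of K, each written with vertices in increasing order, are:

  0-simplices (10): A, B, D, E, F, G, J, L, M, N
  1-simplices (30): AB, AD, AE, AF, AG, AN, BE, BF, BG, BJ, BL, BM, DE, DF, DG, DM, DN, EL, EM, EN, FJ, FL, FN, GL, GM, GN, JL, JM, LM, LN
  2-simplices (20): ABE, ABF, ADF, ADG, AEN, AGN, BEL, BFJ, BGL, BGM, BJM, DEM, DEN, DFN, DGM, ELM, FJL, FLN, GLN, JLM

Hence C_0 ≅ Z^10, C_1 ≅ Z^30, C_2 ≅ Z^20.

∂_1: C_1 → C_0 sends each edge [p,q] (with p < q) to q − p. For instance
  ∂FL = L − F.
The 10×30 boundary matrix has rank 9 and Smith normal form diag(1,1,1,1,1,1,1,1,1).

The boundary map ∂_2: C_2 → C_1 acts by ∂[p,q,r] = [q,r] − [p,r] + [p,q]. For instance
  ∂ADG = DG − AG + AD,
  ∂AEN = EN − AN + AE.
The resulting 30×20 matrix has rank 20, and its Smith normal form has invariant factors (1,1,1,1,1,1,1,1,1,1,1,1,1,1,1,1,1,1,1,2).

Computing H_k = (kernel of ∂_k) / (image of ∂_{k+1}):

  H_2: rank ker ∂_2 − rank ∂_3 = (20 − 20) − 0 = 0, and there is no ∂_3, so H_2 ≅ 0.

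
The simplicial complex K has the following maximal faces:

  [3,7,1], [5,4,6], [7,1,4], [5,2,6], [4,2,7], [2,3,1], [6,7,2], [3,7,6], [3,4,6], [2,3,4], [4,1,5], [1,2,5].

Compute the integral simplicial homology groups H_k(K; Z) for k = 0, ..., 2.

K has 7 vertices, 18 edges, 12 triangles.
rank ∂_0 = 0, rank ∂_1 = 6 ⇒ b_0 = 7 − 0 − 6 = 1; all invariant factors of ∂_1 are 1 so no torsion. So H_0 ≅ Z.
rank ∂_1 = 6, rank ∂_2 = 12 ⇒ b_1 = 18 − 6 − 12 = 0; ∂_2 has invariant factor(s) [2] giving torsion. So H_1 ≅ Z/2Z.
rank ∂_2 = 12, rank ∂_3 = 0 ⇒ b_2 = 12 − 12 − 0 = 0. So H_2 ≅ 0.

H_0 = Z,  H_1 = Z/2Z,  H_2 = 0.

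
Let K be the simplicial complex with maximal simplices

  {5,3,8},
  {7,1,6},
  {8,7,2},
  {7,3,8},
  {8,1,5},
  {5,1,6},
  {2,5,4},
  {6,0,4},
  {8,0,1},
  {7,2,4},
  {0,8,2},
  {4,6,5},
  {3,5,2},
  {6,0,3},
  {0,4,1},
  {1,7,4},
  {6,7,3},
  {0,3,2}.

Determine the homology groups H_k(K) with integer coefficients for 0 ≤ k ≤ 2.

H_0 ≅ Z,  H_1 ≅ Z ⊕ Z/2,  H_2 = 0.

Order the vertices as 0 < 1 < 2 < 3 < 4 < 5 < 6 < 7 < 8. Listing each simplex with vertices in this order, K has dimension 2 with simplices:

  0-simplices (9): [0], [1], [2], [3], [4], [5], [6], [7], [8]
  1-simplices (27): (27 of them)
  2-simplices (18): [0,1,4], [0,1,8], [0,2,3], [0,2,8], [0,3,6], [0,4,6], [1,4,7], [1,5,6], [1,5,8], [1,6,7], [2,3,5], [2,4,5], [2,4,7], [2,7,8], [3,5,8], [3,6,7], [3,7,8], [4,5,6]

so the chain groups are C_0 ≅ Z^9, C_1 ≅ Z^27, C_2 ≅ Z^18.

Boundary ∂_1: C_1 → C_0 is given by ∂[p,q] = [q] − [p]. For instance
  ∂[2,7] = [7] − [2].
As a 9×27 matrix over Z this has rank 8, with invariant factors (1,1,1,1,1,1,1,1).

∂_2: C_2 → C_1 maps a triangle to the signed sum of its edges. For instance
  ∂[2,4,7] = [4,7] − [2,7] + [2,4],
  ∂[2,3,5] = [3,5] − [2,5] + [2,3].
This gives a 27×18 integer matrix of rank 18; reducing to Smith normal form yields diagonal entries (1,1,1,1,1,1,1,1,1,1,1,1,1,1,1,1,1,2).

Reading off H_k = ker ∂_k / im ∂_{k+1}:

  H_0: rank C_0 − rank ∂_1 = 9 − 8 = 1, and the invariant factors of ∂_1 are all 1, so H_0 = Z.
  H_1: rank ker ∂_1 − rank ∂_2 = (27 − 8) − 18 = 1, and ∂_2 has invariant factor 2 > 1, so H_1 = Z ⊕ Z/2.
  H_2: rank ker ∂_2 − rank ∂_3 = (18 − 18) − 0 = 0, and there is no ∂_3, so H_2 = 0.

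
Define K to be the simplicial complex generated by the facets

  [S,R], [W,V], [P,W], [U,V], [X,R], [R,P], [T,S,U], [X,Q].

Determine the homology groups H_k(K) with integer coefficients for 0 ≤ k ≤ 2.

Order the vertices as P < Q < R < S < T < U < V < W < X. Listing each simplex with vertices in this order, K has dimension 2 with simplices:

  0-simplices (9): P, Q, R, S, T, U, V, W, X
  1-simplices (10): PR, PW, QX, RS, RX, ST, SU, TU, UV, VW
  2-simplices (1): STU

so the chain groups are C_0 ≅ Z^9, C_1 ≅ Z^10, C_2 ≅ Z^1.

∂_1: C_1 → C_0 is given by ∂[p,q] = [q] − [p].
The resulting 9×10 matrix has rank 8, and its Smith normal form has invariant factors (1,1,1,1,1,1,1,1).

Boundary ∂_2: C_2 → C_1 maps a triangle to the signed sum of its edges. For instance
  ∂STU = TU − SU + ST.
The resulting 10×1 matrix has rank 1, and its Smith normal form has invariant factors (1).

Reading off H_k = ker ∂_k / im ∂_{k+1}:

  H_0: rank C_0 − rank ∂_1 = 9 − 8 = 1, and the invariant factors of ∂_1 are all 1, so H_0 ≅ Z.
  H_1: rank ker ∂_1 − rank ∂_2 = (10 − 8) − 1 = 1, and the invariant factors of ∂_2 are all 1, so H_1 ≅ Z.
  H_2: rank ker ∂_2 − rank ∂_3 = (1 − 1) − 0 = 0, and there is no ∂_3, so H_2 ≅ 0.

H_0 ≅ Z,  H_1 ≅ Z,  H_2 = 0.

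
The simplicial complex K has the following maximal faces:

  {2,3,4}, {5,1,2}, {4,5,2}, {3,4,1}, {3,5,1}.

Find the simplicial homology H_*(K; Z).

H_0 = Z,  H_1 = Z,  H_2 = 0.

Order the vertices as 1 < 2 < 3 < 4 < 5. Listing each simplex with vertices in this order, K has dimension 2 with simplices:

  0-simplices (5): [1], [2], [3], [4], [5]
  1-simplices (10): [1,2], [1,3], [1,4], [1,5], [2,3], [2,4], [2,5], [3,4], [3,5], [4,5]
  2-simplices (5): [1,2,5], [1,3,4], [1,3,5], [2,3,4], [2,4,5]

giving chain groups C_0 ≅ Z^5, C_1 ≅ Z^10, C_2 ≅ Z^5.

Boundary ∂_1: C_1 → C_0 maps an edge to its endpoints' difference, ∂[p,q] = q − p.
The resulting 5×10 matrix has rank 4, and its Smith normal form has invariant factors (1,1,1,1).

Boundary ∂_2: C_2 → C_1 sends each 2-simplex [p,q,r] to [q,r] − [p,r] + [p,q]. For instance
  ∂[1,2,5] = [2,5] − [1,5] + [1,2],
  ∂[2,3,4] = [3,4] − [2,4] + [2,3].
The 10×5 boundary matrix has rank 5 and Smith normal form diag(1,1,1,1,1).

Now H_k = ker ∂_k / im ∂_{k+1}, so:

  H_0: rank C_0 − rank ∂_1 = 5 − 4 = 1, and the invariant factors of ∂_1 are all 1, so H_0 ≅ Z.
  H_1: rank ker ∂_1 − rank ∂_2 = (10 − 4) − 5 = 1, and the invariant factors of ∂_2 are all 1, so H_1 ≅ Z.
  H_2: rank ker ∂_2 − rank ∂_3 = (5 − 5) − 0 = 0, and there is no ∂_3, so H_2 ≅ 0.

As a check, the Euler characteristic is 5 − 10 + 5 = 0, which agrees with 1 − 1 + 0 = 0.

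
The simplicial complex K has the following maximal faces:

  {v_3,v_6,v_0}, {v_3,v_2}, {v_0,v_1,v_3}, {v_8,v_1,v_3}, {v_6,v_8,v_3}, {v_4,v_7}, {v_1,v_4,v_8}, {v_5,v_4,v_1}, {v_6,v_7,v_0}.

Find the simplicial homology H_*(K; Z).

Fix the vertex order v_0 < v_1 < v_2 < v_3 < v_4 < v_5 < v_6 < v_7 < v_8 and write every simplex with vertices in increasing order. Then dim K = 2 and the simplices of K are:

  0-simplices (9): [v_0], [v_1], [v_2], [v_3], [v_4], [v_5], [v_6], [v_7], [v_8]
  1-simplices (16): (16 of them)
  2-simplices (7): [v_0,v_1,v_3], [v_0,v_3,v_6], [v_0,v_6,v_7], [v_1,v_3,v_8], [v_1,v_4,v_5], [v_1,v_4,v_8], [v_3,v_6,v_8]

giving chain groups C_0 ≅ Z^9, C_1 ≅ Z^16, C_2 ≅ Z^7.

The boundary map ∂_1: C_1 → C_0 maps an edge to its endpoints' difference, ∂[p,q] = q − p.
The 9×16 boundary matrix has rank 8 and Smith normal form diag(1,1,1,1,1,1,1,1).

The boundary map ∂_2: C_2 → C_1 maps a triangle to the signed sum of its edges. For instance
  ∂[v_1,v_3,v_8] = [v_3,v_8] − [v_1,v_8] + [v_1,v_3],
  ∂[v_1,v_4,v_5] = [v_4,v_5] − [v_1,v_5] + [v_1,v_4].
The resulting 16×7 matrix has rank 7, and its Smith normal form has invariant factors (1,1,1,1,1,1,1).

Computing H_k = (kernel of ∂_k) / (image of ∂_{k+1}):

  H_0: rank C_0 − rank ∂_1 = 9 − 8 = 1, and the invariant factors of ∂_1 are all 1, so H_0 = Z.
  H_1: rank ker ∂_1 − rank ∂_2 = (16 − 8) − 7 = 1, and the invariant factors of ∂_2 are all 1, so H_1 = Z.
  H_2: rank ker ∂_2 − rank ∂_3 = (7 − 7) − 0 = 0, and there is no ∂_3, so H_2 = 0.

H_0 = Z,  H_1 = Z,  H_2 = 0.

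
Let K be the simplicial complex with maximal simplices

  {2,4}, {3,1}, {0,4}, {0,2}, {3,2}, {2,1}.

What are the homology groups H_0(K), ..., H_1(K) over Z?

Take the total order 0 < 1 < 2 < 3 < 4 on the vertex set. Then K (dimension 1) consists of the simplices:

  0-simplices (5): [0], [1], [2], [3], [4]
  1-simplices (6): [0,2], [0,4], [1,2], [1,3], [2,3], [2,4]

giving chain groups C_0 ≅ Z^5, C_1 ≅ Z^6.

Boundary ∂_1: C_1 → C_0 maps an edge to its endpoints' difference, ∂[p,q] = q − p. For instance
  ∂[1,3] = [3] − [1].
As a 5×6 matrix over Z this has rank 4, with invariant factors (1,1,1,1).

From H_k ≅ ker(∂_k) / im(∂_{k+1}) we obtain:

  H_0: rank C_0 − rank ∂_1 = 5 − 4 = 1, and the invariant factors of ∂_1 are all 1, so H_0 ≅ Z.
  H_1: rank ker ∂_1 − rank ∂_2 = (6 − 4) − 0 = 2, and there is no ∂_2, so H_1 ≅ Z^2.

H_0 ≅ Z,  H_1 ≅ Z^2.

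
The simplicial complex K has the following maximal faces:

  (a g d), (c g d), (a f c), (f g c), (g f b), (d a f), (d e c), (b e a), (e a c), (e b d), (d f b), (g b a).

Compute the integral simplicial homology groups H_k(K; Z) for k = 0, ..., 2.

Order the vertices as a < b < c < d < e < f < g. Listing each simplex with vertices in this order, K has dimension 2 with simplices:

  0-simplices (7): a, b, c, d, e, f, g
  1-simplices (18): ab, ac, ad, ae, af, ag, bd, be, bf, bg, cd, ce, cf, cg, de, df, dg, fg
  2-simplices (12): abe, abg, ace, acf, adf, adg, bde, bdf, bfg, cde, cdg, cfg

giving chain groups C_0 ≅ Z^7, C_1 ≅ Z^18, C_2 ≅ Z^12.

∂_1: C_1 → C_0 is given by ∂[p,q] = [q] − [p]. For instance
  ∂ab = b − a.
As a 7×18 matrix over Z this has rank 6, with invariant factors (1,1,1,1,1,1).

∂_2: C_2 → C_1 maps a triangle to the signed sum of its edges. For instance
  ∂abe = be − ae + ab,
  ∂bfg = fg − bg + bf.
This gives a 18×12 integer matrix of rank 12; reducing to Smith normal form yields diagonal entries (1,1,1,1,1,1,1,1,1,1,1,2).

Now H_k = ker ∂_k / im ∂_{k+1}, so:

  H_0: rank C_0 − rank ∂_1 = 7 − 6 = 1, and the invariant factors of ∂_1 are all 1, so H_0 = Z.
  H_1: rank ker ∂_1 − rank ∂_2 = (18 − 6) − 12 = 0, and ∂_2 has invariant factor 2 > 1, so H_1 = Z_2.
  H_2: rank ker ∂_2 − rank ∂_3 = (12 − 12) − 0 = 0, and there is no ∂_3, so H_2 = 0.

(K is a triangulation of the real projective plane RP^2.)

H_0 ≅ Z,  H_1 ≅ Z_2,  H_2 = 0.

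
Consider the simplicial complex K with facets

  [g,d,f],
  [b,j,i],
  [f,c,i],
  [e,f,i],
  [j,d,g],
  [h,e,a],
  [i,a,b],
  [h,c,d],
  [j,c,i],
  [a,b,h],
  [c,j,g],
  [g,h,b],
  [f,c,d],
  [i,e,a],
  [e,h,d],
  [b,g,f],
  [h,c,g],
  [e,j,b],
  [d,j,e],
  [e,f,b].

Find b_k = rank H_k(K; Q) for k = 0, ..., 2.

b_0 = 1, b_1 = 1, b_2 = 0.

K has 10 vertices, 30 edges, 20 triangles.
rank ∂_0 = 0, rank ∂_1 = 9 ⇒ b_0 = 10 − 0 − 9 = 1; all invariant factors of ∂_1 are 1 so no torsion. So H_0 = Z.
rank ∂_1 = 9, rank ∂_2 = 20 ⇒ b_1 = 30 − 9 − 20 = 1; ∂_2 has invariant factor(s) [2] giving torsion. So H_1 = Z ⊕ Z/2.
rank ∂_2 = 20, rank ∂_3 = 0 ⇒ b_2 = 20 − 20 − 0 = 0. So H_2 = 0.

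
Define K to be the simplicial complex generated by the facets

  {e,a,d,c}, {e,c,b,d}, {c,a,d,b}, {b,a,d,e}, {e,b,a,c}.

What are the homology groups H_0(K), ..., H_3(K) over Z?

We work with the vertex ordering a < b < c < d < e. The simplices of K, each written with vertices in increasing order, are:

  0-simplices (5): a, b, c, d, e
  1-simplices (10): ab, ac, ad, ae, bc, bd, be, cd, ce, de
  2-simplices (10): abc, abd, abe, acd, ace, ade, bcd, bce, bde, cde
  3-simplices (5): abcd, abce, abde, acde, bcde

Hence C_0 ≅ Z^5, C_1 ≅ Z^10, C_2 ≅ Z^10, C_3 ≅ Z^5.

Boundary ∂_1: C_1 → C_0 sends each edge [p,q] (with p < q) to q − p. For instance
  ∂bc = c − b.
This gives a 5×10 integer matrix of rank 4; reducing to Smith normal form yields diagonal entries (1,1,1,1).

∂_2: C_2 → C_1 maps a triangle to the signed sum of its edges. For instance
  ∂bde = de − be + bd,
  ∂abc = bc − ac + ab.
As a 10×10 matrix over Z this has rank 6, with invariant factors (1,1,1,1,1,1).

∂_3: C_3 → C_2 sends each 3-simplex σ to the alternating sum Σ_i (−1)^i (σ with its i-th vertex removed). For instance
  ∂acde = cde − ade + ace − acd,
  ∂bcde = cde − bde + bce − bcd.
This gives a 10×5 integer matrix of rank 4; reducing to Smith normal form yields diagonal entries (1,1,1,1).

Now H_k = ker ∂_k / im ∂_{k+1}, so:

  H_0: rank C_0 − rank ∂_1 = 5 − 4 = 1, and the invariant factors of ∂_1 are all 1, so H_0 = Z.
  H_1: rank ker ∂_1 − rank ∂_2 = (10 − 4) − 6 = 0, and the invariant factors of ∂_2 are all 1, so H_1 = 0.
  H_2: rank ker ∂_2 − rank ∂_3 = (10 − 6) − 4 = 0, and the invariant factors of ∂_3 are all 1, so H_2 = 0.
  H_3: rank ker ∂_3 − rank ∂_4 = (5 − 4) − 0 = 1, and there is no ∂_4, so H_3 = Z.

As a check, the Euler characteristic is 5 − 10 + 10 − 5 = 0, which agrees with 1 − 0 + 0 − 1 = 0.
(K is a triangulation of the 3-sphere S^3.)

H_0 = Z,  H_1 = 0,  H_2 = 0,  H_3 = Z.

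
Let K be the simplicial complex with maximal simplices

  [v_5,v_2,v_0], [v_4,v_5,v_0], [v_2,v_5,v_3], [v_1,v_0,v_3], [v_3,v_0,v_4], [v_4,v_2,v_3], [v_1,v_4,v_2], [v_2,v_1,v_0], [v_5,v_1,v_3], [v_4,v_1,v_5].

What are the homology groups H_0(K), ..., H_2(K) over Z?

Take the total order v_0 < v_1 < v_2 < v_3 < v_4 < v_5 on the vertex set. Then K (dimension 2) consists of the simplices:

  0-simplices (6): [v_0], [v_1], [v_2], [v_3], [v_4], [v_5]
  1-simplices (15): (15 of them)
  2-simplices (10): [v_0,v_1,v_2], [v_0,v_1,v_3], [v_0,v_2,v_5], [v_0,v_3,v_4], [v_0,v_4,v_5], [v_1,v_2,v_4], [v_1,v_3,v_5], [v_1,v_4,v_5], [v_2,v_3,v_4], [v_2,v_3,v_5]

so the chain groups are C_0 ≅ Z^6, C_1 ≅ Z^15, C_2 ≅ Z^10.

Boundary ∂_1: C_1 → C_0 maps an edge to its endpoints' difference, ∂[p,q] = q − p.
The resulting 6×15 matrix has rank 5, and its Smith normal form has invariant factors (1,1,1,1,1).

The boundary map ∂_2: C_2 → C_1 sends each 2-simplex [p,q,r] to [q,r] − [p,r] + [p,q]. For instance
  ∂[v_0,v_1,v_3] = [v_1,v_3] − [v_0,v_3] + [v_0,v_1],
  ∂[v_2,v_3,v_5] = [v_3,v_5] − [v_2,v_5] + [v_2,v_3].
This gives a 15×10 integer matrix of rank 10; reducing to Smith normal form yields diagonal entries (1,1,1,1,1,1,1,1,1,2).

From H_k ≅ ker(∂_k) / im(∂_{k+1}) we obtain:

  H_0: rank C_0 − rank ∂_1 = 6 − 5 = 1, and the invariant factors of ∂_1 are all 1, so H_0 = Z.
  H_1: rank ker ∂_1 − rank ∂_2 = (15 − 5) − 10 = 0, and ∂_2 has invariant factor 2 > 1, so H_1 = Z/2.
  H_2: rank ker ∂_2 − rank ∂_3 = (10 − 10) − 0 = 0, and there is no ∂_3, so H_2 = 0.

As a check, the Euler characteristic is 6 − 15 + 10 = 1, which agrees with 1 − 0 + 0 = 1.

H_0 ≅ Z,  H_1 ≅ Z/2,  H_2 = 0.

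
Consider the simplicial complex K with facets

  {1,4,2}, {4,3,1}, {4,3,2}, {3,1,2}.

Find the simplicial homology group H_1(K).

H_1 = 0.

We work with the vertex ordering 1 < 2 < 3 < 4. The simplices of K, each written with vertices in increasing order, are:

  0-simplices (4): [1], [2], [3], [4]
  1-simplices (6): [1,2], [1,3], [1,4], [2,3], [2,4], [3,4]
  2-simplices (4): [1,2,3], [1,2,4], [1,3,4], [2,3,4]

Hence C_0 ≅ Z^4, C_1 ≅ Z^6, C_2 ≅ Z^4.

∂_1: C_1 → C_0 maps an edge to its endpoints' difference, ∂[p,q] = q − p. For instance
  ∂[1,3] = [3] − [1].
As a 4×6 matrix over Z this has rank 3, with invariant factors (1,1,1).

Boundary ∂_2: C_2 → C_1 sends each 2-simplex [p,q,r] to [q,r] − [p,r] + [p,q]. For instance
  ∂[1,2,3] = [2,3] − [1,3] + [1,2],
  ∂[1,2,4] = [2,4] − [1,4] + [1,2].
As a 6×4 matrix over Z this has rank 3, with invariant factors (1,1,1).

Computing H_k = (kernel of ∂_k) / (image of ∂_{k+1}):

  H_1: rank ker ∂_1 − rank ∂_2 = (6 − 3) − 3 = 0, and the invariant factors of ∂_2 are all 1, so H_1 ≅ 0.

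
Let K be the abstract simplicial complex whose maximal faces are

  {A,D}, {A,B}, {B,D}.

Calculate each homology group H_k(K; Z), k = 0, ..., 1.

Order the vertices as A < B < D. Listing each simplex with vertices in this order, K has dimension 1 with simplices:

  0-simplices (3): A, B, D
  1-simplices (3): AB, AD, BD

giving chain groups C_0 ≅ Z^3, C_1 ≅ Z^3.

Boundary ∂_1: C_1 → C_0 is given by ∂[p,q] = [q] − [p].
This gives a 3×3 integer matrix of rank 2; reducing to Smith normal form yields diagonal entries (1,1).

Computing H_k = (kernel of ∂_k) / (image of ∂_{k+1}):

  H_0: rank C_0 − rank ∂_1 = 3 − 2 = 1, and the invariant factors of ∂_1 are all 1, so H_0 ≅ Z.
  H_1: rank ker ∂_1 − rank ∂_2 = (3 − 2) − 0 = 1, and there is no ∂_2, so H_1 ≅ Z.

H_0 ≅ Z,  H_1 ≅ Z.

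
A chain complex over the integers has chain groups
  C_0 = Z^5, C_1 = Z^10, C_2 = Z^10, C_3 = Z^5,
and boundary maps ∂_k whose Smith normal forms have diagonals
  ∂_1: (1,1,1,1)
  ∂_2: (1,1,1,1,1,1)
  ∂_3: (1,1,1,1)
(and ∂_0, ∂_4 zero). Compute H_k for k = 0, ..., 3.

H_0 = Z,  H_1 = 0,  H_2 = 0,  H_3 = Z.

H_0: b_0 = 5 − 0 − 4 = 1; torsion from ∂_1 factors > 1: none. So H_0 = Z.
H_1: b_1 = 10 − 4 − 6 = 0; torsion from ∂_2 factors > 1: none. So H_1 = 0.
H_2: b_2 = 10 − 6 − 4 = 0; torsion from ∂_3 factors > 1: none. So H_2 = 0.
H_3: b_3 = 5 − 4 − 0 = 1; torsion from ∂_4 factors > 1: none. So H_3 = Z.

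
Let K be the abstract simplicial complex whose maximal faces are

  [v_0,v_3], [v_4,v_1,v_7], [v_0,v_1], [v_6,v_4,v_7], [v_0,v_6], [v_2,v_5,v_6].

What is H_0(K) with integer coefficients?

H_0 = Z.

Fix the vertex order v_0 < v_1 < v_2 < v_3 < v_4 < v_5 < v_6 < v_7 and write every simplex with vertices in increasing order. Then dim K = 2 and the simplices of K are:

  0-simplices (8): [v_0], [v_1], [v_2], [v_3], [v_4], [v_5], [v_6], [v_7]
  1-simplices (11): [v_0,v_1], [v_0,v_3], [v_0,v_6], [v_1,v_4], [v_1,v_7], [v_2,v_5], [v_2,v_6], [v_4,v_6], [v_4,v_7], [v_5,v_6], [v_6,v_7]
  2-simplices (3): [v_1,v_4,v_7], [v_2,v_5,v_6], [v_4,v_6,v_7]

giving chain groups C_0 ≅ Z^8, C_1 ≅ Z^11, C_2 ≅ Z^3.

The boundary map ∂_1: C_1 → C_0 is given by ∂[p,q] = [q] − [p]. For instance
  ∂[v_4,v_6] = [v_6] − [v_4].
The resulting 8×11 matrix has rank 7, and its Smith normal form has invariant factors (1,1,1,1,1,1,1).

∂_2: C_2 → C_1 maps a triangle to the signed sum of its edges. For instance
  ∂[v_1,v_4,v_7] = [v_4,v_7] − [v_1,v_7] + [v_1,v_4],
  ∂[v_2,v_5,v_6] = [v_5,v_6] − [v_2,v_6] + [v_2,v_5].
As a 11×3 matrix over Z this has rank 3, with invariant factors (1,1,1).

Now H_k = ker ∂_k / im ∂_{k+1}, so:

  H_0: rank C_0 − rank ∂_1 = 8 − 7 = 1, and the invariant factors of ∂_1 are all 1, so H_0 = Z.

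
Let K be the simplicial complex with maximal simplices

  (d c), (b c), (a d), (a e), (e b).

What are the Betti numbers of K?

b_0 = 1, b_1 = 1.

K has 5 vertices, 5 edges.
rank ∂_0 = 0, rank ∂_1 = 4 ⇒ b_0 = 5 − 0 − 4 = 1; all invariant factors of ∂_1 are 1 so no torsion. So H_0 = Z.
rank ∂_1 = 4, rank ∂_2 = 0 ⇒ b_1 = 5 − 4 − 0 = 1. So H_1 = Z.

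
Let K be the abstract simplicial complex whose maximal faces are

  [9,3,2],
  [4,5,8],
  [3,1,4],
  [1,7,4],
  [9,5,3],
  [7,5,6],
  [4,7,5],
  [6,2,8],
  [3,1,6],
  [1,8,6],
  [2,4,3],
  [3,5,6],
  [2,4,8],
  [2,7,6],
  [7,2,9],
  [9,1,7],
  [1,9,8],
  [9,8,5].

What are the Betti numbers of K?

b_0 = 1, b_1 = 2, b_2 = 1.

Take the total order 1 < 2 < 3 < 4 < 5 < 6 < 7 < 8 < 9 on the vertex set. Then K (dimension 2) consists of the simplices:

  0-simplices (9): [1], [2], [3], [4], [5], [6], [7], [8], [9]
  1-simplices (27): (27 of them)
  2-simplices (18): [1,3,4], [1,3,6], [1,4,7], [1,6,8], [1,7,9], [1,8,9], [2,3,4], [2,3,9], [2,4,8], [2,6,7], [2,6,8], [2,7,9], [3,5,6], [3,5,9], [4,5,7], [4,5,8], [5,6,7], [5,8,9]

giving chain groups C_0 ≅ Z^9, C_1 ≅ Z^27, C_2 ≅ Z^18.

∂_1: C_1 → C_0 is given by ∂[p,q] = [q] − [p].
As a 9×27 matrix over Z this has rank 8, with invariant factors (1,1,1,1,1,1,1,1).

The boundary map ∂_2: C_2 → C_1 maps a triangle to the signed sum of its edges. For instance
  ∂[4,5,8] = [5,8] − [4,8] + [4,5],
  ∂[3,5,9] = [5,9] − [3,9] + [3,5].
The 27×18 boundary matrix has rank 17 and Smith normal form diag(1,1,1,1,1,1,1,1,1,1,1,1,1,1,1,1,1).

Computing H_k = (kernel of ∂_k) / (image of ∂_{k+1}):

  H_0: rank C_0 − rank ∂_1 = 9 − 8 = 1, and the invariant factors of ∂_1 are all 1, so H_0 ≅ Z.
  H_1: rank ker ∂_1 − rank ∂_2 = (27 − 8) − 17 = 2, and the invariant factors of ∂_2 are all 1, so H_1 ≅ Z^2.
  H_2: rank ker ∂_2 − rank ∂_3 = (18 − 17) − 0 = 1, and there is no ∂_3, so H_2 ≅ Z.

(K is a triangulation of the torus T^2.)

Hence the Betti numbers are b_0 = 1, b_1 = 2, b_2 = 1.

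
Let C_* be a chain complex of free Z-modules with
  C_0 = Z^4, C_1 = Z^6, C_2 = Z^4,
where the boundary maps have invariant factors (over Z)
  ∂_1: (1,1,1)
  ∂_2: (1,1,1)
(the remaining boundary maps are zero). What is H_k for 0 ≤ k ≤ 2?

H_0 = Z,  H_1 = 0,  H_2 = Z.

H_0: b_0 = 4 − 0 − 3 = 1; torsion from ∂_1 factors > 1: none. So H_0 = Z.
H_1: b_1 = 6 − 3 − 3 = 0; torsion from ∂_2 factors > 1: none. So H_1 = 0.
H_2: b_2 = 4 − 3 − 0 = 1; torsion from ∂_3 factors > 1: none. So H_2 = Z.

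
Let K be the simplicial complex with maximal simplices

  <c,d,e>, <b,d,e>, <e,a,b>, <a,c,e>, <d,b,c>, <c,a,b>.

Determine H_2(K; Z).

We work with the vertex ordering a < b < c < d < e. The simplices of K, each written with vertices in increasing order, are:

  0-simplices (5): a, b, c, d, e
  1-simplices (9): ab, ac, ae, bc, bd, be, cd, ce, de
  2-simplices (6): abc, abe, ace, bcd, bde, cde

Hence C_0 ≅ Z^5, C_1 ≅ Z^9, C_2 ≅ Z^6.

The boundary map ∂_1: C_1 → C_0 is given by ∂[p,q] = [q] − [p]. For instance
  ∂ab = b − a.
As a 5×9 matrix over Z this has rank 4, with invariant factors (1,1,1,1).

The boundary map ∂_2: C_2 → C_1 acts by ∂[p,q,r] = [q,r] − [p,r] + [p,q]. For instance
  ∂abc = bc − ac + ab,
  ∂cde = de − ce + cd.
This gives a 9×6 integer matrix of rank 5; reducing to Smith normal form yields diagonal entries (1,1,1,1,1).

Computing H_k = (kernel of ∂_k) / (image of ∂_{k+1}):

  H_2: rank ker ∂_2 − rank ∂_3 = (6 − 5) − 0 = 1, and there is no ∂_3, so H_2 = Z.

(K is a triangulation of the 2-sphere S^2.)

H_2 ≅ Z.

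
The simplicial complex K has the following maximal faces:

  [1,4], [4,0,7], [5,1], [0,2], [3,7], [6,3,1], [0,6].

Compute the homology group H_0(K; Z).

H_0 ≅ Z.

Order the vertices as 0 < 1 < 2 < 3 < 4 < 5 < 6 < 7. Listing each simplex with vertices in this order, K has dimension 2 with simplices:

  0-simplices (8): [0], [1], [2], [3], [4], [5], [6], [7]
  1-simplices (11): [0,2], [0,4], [0,6], [0,7], [1,3], [1,4], [1,5], [1,6], [3,6], [3,7], [4,7]
  2-simplices (2): [0,4,7], [1,3,6]

so the chain groups are C_0 ≅ Z^8, C_1 ≅ Z^11, C_2 ≅ Z^2.

∂_1: C_1 → C_0 is given by ∂[p,q] = [q] − [p].
As a 8×11 matrix over Z this has rank 7, with invariant factors (1,1,1,1,1,1,1).

∂_2: C_2 → C_1 maps a triangle to the signed sum of its edges. For instance
  ∂[0,4,7] = [4,7] − [0,7] + [0,4],
  ∂[1,3,6] = [3,6] − [1,6] + [1,3].
The resulting 11×2 matrix has rank 2, and its Smith normal form has invariant factors (1,1).

Reading off H_k = ker ∂_k / im ∂_{k+1}:

  H_0: rank C_0 − rank ∂_1 = 8 − 7 = 1, and the invariant factors of ∂_1 are all 1, so H_0 ≅ Z.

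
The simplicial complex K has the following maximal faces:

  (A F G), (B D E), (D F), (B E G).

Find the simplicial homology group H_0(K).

H_0 = Z.

Fix the vertex order A < B < D < E < F < G and write every simplex with vertices in increasing order. Then dim K = 2 and the simplices of K are:

  0-simplices (6): A, B, D, E, F, G
  1-simplices (9): AF, AG, BD, BE, BG, DE, DF, EG, FG
  2-simplices (3): AFG, BDE, BEG

giving chain groups C_0 ≅ Z^6, C_1 ≅ Z^9, C_2 ≅ Z^3.

Boundary ∂_1: C_1 → C_0 maps an edge to its endpoints' difference, ∂[p,q] = q − p. For instance
  ∂FG = G − F.
The resulting 6×9 matrix has rank 5, and its Smith normal form has invariant factors (1,1,1,1,1).

Boundary ∂_2: C_2 → C_1 sends each 2-simplex [p,q,r] to [q,r] − [p,r] + [p,q]. For instance
  ∂AFG = FG − AG + AF,
  ∂BDE = DE − BE + BD.
The 9×3 boundary matrix has rank 3 and Smith normal form diag(1,1,1).

Now H_k = ker ∂_k / im ∂_{k+1}, so:

  H_0: rank C_0 − rank ∂_1 = 6 − 5 = 1, and the invariant factors of ∂_1 are all 1, so H_0 = Z.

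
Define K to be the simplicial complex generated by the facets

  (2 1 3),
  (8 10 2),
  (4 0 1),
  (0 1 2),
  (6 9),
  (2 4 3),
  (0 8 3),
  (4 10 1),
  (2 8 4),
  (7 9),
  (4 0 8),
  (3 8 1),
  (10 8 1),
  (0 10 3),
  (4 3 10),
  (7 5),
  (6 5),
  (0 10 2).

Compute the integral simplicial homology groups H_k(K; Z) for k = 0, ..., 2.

H_0 ≅ Z^2,  H_1 ≅ Z^3,  H_2 ≅ Z.

Fix the vertex order 0 < 1 < 2 < 3 < 4 < 5 < 6 < 7 < 8 < 9 < 10 and write every simplex with vertices in increasing order. Then dim K = 2 and the simplices of K are:

  0-simplices (11): [0], [1], [2], [3], [4], [5], [6], [7], [8], [9], [10]
  1-simplices (25): (25 of them)
  2-simplices (14): [0,1,2], [0,1,4], [0,2,10], [0,3,8], [0,3,10], [0,4,8], [1,2,3], [1,3,8], [1,4,10], [1,8,10], [2,3,4], [2,4,8], [2,8,10], [3,4,10]

so the chain groups are C_0 ≅ Z^11, C_1 ≅ Z^25, C_2 ≅ Z^14.

The boundary map ∂_1: C_1 → C_0 is given by ∂[p,q] = [q] − [p]. For instance
  ∂[3,8] = [8] − [3].
As a 11×25 matrix over Z this has rank 9, with invariant factors (1,1,1,1,1,1,1,1,1).

Boundary ∂_2: C_2 → C_1 maps a triangle to the signed sum of its edges. For instance
  ∂[0,1,4] = [1,4] − [0,4] + [0,1],
  ∂[0,3,8] = [3,8] − [0,8] + [0,3].
This gives a 25×14 integer matrix of rank 13; reducing to Smith normal form yields diagonal entries (1,1,1,1,1,1,1,1,1,1,1,1,1).

Reading off H_k = ker ∂_k / im ∂_{k+1}:

  H_0: rank C_0 − rank ∂_1 = 11 − 9 = 2, and the invariant factors of ∂_1 are all 1, so H_0 = Z^2.
  H_1: rank ker ∂_1 − rank ∂_2 = (25 − 9) − 13 = 3, and the invariant factors of ∂_2 are all 1, so H_1 = Z^3.
  H_2: rank ker ∂_2 − rank ∂_3 = (14 − 13) − 0 = 1, and there is no ∂_3, so H_2 = Z.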